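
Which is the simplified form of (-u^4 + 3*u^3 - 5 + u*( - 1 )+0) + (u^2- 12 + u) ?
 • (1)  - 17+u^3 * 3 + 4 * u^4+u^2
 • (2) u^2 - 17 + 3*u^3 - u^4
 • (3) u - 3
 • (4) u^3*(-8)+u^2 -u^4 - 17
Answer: 2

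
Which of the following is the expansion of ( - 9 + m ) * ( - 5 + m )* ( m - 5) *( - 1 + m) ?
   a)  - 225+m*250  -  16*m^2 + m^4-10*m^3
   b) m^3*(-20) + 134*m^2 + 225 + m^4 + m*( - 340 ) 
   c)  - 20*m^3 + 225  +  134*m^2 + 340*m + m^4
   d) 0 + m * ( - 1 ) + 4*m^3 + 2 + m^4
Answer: b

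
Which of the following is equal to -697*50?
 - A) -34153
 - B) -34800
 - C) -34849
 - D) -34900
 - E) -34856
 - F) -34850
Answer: F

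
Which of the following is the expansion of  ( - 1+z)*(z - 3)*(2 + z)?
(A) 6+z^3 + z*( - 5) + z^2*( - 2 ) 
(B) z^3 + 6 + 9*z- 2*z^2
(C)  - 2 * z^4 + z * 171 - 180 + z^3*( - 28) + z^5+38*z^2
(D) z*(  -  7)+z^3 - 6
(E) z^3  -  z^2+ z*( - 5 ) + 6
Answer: A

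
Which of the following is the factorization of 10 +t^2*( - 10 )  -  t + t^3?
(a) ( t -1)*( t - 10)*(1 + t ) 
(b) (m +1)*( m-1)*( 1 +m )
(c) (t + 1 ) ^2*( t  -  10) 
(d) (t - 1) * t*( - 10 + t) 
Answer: a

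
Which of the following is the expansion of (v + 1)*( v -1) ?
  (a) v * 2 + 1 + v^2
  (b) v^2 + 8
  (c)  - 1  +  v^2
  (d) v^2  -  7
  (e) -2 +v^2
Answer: c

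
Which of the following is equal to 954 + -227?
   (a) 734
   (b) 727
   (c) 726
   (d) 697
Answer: b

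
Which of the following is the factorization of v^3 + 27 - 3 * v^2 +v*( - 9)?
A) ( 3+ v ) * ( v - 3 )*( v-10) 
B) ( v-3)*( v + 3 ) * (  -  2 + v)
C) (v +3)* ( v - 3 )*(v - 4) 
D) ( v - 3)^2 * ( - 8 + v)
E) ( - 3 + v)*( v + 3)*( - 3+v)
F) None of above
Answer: E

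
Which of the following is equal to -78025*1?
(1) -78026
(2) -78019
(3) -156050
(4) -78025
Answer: 4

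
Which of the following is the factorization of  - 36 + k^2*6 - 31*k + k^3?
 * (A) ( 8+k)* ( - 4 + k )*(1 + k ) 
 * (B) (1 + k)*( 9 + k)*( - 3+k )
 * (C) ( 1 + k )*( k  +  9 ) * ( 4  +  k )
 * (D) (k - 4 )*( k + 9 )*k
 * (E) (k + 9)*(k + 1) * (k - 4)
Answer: E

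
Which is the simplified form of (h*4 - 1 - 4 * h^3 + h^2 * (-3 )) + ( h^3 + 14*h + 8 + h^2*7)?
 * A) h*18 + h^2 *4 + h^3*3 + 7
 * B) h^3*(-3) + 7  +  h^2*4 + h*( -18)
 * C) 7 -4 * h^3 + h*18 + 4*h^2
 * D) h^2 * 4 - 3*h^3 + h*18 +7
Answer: D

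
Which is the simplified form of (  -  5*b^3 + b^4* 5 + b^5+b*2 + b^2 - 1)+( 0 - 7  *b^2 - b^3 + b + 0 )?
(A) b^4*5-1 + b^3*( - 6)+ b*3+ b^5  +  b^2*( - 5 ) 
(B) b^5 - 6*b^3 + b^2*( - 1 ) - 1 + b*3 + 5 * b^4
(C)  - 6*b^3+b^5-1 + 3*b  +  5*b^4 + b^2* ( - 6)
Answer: C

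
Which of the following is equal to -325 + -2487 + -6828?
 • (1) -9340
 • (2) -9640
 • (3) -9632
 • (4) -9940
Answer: 2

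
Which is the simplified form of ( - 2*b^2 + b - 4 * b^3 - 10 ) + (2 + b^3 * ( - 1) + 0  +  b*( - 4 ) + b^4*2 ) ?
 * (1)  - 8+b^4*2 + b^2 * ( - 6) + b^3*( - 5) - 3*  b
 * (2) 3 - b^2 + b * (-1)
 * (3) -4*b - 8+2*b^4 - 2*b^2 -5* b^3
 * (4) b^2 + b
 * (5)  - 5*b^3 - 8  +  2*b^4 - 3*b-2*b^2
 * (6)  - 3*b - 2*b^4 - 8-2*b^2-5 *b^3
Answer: 5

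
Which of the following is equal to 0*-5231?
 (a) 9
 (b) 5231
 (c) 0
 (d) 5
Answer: c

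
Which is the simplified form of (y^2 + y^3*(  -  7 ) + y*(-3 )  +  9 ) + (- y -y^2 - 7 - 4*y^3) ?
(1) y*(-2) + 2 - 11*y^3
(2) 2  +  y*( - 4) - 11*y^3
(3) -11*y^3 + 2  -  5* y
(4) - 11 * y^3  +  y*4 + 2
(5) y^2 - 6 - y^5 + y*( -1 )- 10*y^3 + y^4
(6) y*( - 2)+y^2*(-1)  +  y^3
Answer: 2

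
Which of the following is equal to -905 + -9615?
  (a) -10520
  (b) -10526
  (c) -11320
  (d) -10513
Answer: a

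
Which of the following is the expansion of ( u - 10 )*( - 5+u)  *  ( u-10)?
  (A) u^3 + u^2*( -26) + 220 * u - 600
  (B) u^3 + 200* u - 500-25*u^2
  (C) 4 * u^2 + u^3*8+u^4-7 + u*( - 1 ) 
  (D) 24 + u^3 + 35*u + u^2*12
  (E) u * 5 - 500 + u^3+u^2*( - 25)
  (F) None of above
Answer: B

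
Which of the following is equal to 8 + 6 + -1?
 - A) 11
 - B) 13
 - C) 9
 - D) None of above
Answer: B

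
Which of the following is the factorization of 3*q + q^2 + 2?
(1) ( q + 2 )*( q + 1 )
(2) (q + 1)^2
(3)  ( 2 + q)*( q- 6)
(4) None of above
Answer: 1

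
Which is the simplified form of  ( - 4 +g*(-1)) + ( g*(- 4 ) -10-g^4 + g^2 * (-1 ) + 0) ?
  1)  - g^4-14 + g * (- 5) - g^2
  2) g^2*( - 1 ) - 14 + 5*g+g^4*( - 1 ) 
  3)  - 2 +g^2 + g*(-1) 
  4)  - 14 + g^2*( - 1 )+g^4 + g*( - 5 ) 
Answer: 1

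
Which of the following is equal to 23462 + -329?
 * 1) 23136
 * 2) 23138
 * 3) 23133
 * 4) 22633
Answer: 3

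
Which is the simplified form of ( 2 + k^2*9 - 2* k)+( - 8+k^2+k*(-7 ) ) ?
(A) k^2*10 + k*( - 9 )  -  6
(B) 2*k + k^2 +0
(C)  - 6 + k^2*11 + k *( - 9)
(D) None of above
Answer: A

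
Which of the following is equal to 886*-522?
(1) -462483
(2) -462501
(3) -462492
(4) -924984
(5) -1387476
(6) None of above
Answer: 3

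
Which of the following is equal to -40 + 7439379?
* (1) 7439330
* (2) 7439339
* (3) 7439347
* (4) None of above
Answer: 2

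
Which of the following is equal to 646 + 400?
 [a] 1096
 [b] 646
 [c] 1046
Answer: c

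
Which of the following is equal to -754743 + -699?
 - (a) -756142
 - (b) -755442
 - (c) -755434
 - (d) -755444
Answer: b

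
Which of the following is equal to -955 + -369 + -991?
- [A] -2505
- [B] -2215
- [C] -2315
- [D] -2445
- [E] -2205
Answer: C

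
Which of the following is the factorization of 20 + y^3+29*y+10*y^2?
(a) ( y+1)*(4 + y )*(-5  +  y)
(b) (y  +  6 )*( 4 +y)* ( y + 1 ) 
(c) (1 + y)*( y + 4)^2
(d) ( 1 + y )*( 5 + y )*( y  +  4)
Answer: d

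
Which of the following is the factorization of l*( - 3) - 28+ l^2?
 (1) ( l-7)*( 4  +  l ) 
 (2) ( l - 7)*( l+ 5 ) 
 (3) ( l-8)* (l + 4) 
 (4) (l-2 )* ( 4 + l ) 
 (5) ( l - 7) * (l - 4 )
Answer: 1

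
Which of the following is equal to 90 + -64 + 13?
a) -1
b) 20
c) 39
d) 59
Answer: c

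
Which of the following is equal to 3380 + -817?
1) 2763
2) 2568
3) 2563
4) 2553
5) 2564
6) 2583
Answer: 3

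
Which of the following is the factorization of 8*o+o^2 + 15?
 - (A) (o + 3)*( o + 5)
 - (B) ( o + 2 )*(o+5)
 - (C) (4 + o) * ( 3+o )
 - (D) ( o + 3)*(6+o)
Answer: A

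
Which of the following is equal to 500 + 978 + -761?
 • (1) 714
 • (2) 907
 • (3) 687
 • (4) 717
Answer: 4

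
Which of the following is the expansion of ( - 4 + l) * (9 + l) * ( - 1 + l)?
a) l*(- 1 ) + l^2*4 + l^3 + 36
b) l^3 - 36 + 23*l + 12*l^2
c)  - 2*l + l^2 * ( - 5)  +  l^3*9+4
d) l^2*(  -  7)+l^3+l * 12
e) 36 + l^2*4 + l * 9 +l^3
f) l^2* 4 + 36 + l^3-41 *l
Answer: f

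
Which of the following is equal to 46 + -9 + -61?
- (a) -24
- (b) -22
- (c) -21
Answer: a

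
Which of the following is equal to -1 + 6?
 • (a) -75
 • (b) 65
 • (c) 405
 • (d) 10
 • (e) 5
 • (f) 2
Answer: e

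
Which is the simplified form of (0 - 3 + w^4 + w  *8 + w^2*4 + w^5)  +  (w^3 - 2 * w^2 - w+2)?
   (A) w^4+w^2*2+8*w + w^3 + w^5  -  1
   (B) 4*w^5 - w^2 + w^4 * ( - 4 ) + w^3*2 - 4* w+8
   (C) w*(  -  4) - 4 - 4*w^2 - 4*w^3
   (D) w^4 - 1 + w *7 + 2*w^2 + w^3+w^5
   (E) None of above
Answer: D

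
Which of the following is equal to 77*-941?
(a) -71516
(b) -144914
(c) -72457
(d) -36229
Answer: c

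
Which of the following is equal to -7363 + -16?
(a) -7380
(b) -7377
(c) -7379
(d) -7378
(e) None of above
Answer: c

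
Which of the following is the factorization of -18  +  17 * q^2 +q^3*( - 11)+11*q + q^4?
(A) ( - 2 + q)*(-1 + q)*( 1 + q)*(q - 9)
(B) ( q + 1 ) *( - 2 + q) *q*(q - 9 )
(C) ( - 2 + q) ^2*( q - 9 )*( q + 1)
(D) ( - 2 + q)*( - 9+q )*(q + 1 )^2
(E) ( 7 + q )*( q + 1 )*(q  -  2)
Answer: A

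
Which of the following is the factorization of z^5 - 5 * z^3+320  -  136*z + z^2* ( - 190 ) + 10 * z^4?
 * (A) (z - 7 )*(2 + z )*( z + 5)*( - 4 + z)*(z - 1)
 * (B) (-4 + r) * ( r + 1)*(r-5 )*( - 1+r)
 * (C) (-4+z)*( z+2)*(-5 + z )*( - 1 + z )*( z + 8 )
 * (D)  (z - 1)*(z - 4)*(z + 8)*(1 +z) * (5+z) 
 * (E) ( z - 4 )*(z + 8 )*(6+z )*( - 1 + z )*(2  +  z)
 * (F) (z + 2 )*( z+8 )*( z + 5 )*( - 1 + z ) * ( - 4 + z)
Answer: F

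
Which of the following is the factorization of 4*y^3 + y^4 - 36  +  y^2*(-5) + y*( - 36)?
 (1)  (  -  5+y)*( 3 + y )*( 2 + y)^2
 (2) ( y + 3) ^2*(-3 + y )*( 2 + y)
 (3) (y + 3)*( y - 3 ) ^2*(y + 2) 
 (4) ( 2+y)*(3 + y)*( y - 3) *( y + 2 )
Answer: 4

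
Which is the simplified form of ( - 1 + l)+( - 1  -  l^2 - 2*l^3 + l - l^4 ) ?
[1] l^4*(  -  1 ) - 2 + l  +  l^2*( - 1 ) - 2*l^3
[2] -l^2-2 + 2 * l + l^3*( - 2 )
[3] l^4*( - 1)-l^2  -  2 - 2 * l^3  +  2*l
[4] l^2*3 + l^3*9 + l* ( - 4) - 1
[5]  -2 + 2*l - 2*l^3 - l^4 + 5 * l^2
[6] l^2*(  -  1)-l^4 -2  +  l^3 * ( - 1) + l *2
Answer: 3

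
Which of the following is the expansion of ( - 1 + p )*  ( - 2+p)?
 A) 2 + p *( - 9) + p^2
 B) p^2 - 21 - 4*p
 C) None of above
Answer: C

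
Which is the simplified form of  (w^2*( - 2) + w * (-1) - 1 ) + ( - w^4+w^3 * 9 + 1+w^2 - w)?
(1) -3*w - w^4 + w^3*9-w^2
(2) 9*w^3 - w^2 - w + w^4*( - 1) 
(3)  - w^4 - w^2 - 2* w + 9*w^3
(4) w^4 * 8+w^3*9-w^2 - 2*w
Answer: 3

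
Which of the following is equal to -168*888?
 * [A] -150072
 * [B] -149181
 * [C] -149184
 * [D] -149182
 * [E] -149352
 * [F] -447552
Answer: C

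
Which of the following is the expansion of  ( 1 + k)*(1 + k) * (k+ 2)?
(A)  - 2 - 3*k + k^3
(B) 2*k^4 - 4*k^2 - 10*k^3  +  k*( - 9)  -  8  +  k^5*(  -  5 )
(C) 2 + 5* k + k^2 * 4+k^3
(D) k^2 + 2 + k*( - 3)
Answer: C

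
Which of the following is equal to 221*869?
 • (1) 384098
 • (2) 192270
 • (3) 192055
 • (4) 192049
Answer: 4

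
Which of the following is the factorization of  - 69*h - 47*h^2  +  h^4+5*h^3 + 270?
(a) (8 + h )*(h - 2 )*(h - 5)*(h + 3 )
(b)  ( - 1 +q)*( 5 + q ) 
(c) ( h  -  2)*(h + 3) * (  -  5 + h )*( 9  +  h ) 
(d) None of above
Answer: c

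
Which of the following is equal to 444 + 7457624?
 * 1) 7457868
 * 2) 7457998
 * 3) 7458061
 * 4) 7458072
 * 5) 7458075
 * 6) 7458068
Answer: 6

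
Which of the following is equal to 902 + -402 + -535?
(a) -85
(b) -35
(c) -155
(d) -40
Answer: b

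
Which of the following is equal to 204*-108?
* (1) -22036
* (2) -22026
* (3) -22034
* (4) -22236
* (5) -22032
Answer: 5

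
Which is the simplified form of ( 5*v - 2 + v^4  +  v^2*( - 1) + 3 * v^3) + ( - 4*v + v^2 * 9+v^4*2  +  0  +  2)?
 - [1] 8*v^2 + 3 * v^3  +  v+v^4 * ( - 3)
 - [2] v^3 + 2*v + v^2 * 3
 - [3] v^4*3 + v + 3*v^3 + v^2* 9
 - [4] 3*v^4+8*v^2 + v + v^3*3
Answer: 4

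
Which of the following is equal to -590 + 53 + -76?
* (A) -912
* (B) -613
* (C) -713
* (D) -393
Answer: B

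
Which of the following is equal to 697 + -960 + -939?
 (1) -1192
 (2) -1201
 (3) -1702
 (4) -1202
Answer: 4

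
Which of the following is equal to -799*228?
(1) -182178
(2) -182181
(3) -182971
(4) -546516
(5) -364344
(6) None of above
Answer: 6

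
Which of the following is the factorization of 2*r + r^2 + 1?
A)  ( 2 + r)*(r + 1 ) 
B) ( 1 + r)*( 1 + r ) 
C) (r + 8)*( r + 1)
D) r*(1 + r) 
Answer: B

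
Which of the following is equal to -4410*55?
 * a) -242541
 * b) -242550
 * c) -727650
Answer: b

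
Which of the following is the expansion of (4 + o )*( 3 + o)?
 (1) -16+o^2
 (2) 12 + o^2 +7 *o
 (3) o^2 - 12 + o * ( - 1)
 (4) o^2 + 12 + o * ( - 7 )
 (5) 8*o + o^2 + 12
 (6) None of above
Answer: 2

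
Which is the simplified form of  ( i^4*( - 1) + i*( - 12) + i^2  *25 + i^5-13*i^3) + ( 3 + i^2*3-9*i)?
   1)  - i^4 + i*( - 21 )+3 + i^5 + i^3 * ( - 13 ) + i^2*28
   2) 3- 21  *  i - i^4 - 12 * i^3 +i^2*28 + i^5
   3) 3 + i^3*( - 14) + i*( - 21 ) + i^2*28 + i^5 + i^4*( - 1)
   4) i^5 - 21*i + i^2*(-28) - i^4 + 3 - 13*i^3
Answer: 1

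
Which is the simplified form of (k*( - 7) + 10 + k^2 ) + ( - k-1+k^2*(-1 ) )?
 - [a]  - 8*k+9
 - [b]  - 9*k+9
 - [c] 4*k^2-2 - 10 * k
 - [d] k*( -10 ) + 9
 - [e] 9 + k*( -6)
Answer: a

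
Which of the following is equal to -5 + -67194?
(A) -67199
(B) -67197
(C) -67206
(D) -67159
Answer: A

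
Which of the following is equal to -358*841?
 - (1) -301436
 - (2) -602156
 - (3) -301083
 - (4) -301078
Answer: 4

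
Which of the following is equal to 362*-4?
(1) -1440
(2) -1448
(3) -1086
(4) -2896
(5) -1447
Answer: 2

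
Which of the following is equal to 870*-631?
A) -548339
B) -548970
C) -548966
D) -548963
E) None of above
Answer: B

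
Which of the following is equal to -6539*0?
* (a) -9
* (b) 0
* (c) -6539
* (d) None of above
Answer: b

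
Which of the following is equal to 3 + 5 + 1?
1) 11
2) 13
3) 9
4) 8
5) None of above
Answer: 3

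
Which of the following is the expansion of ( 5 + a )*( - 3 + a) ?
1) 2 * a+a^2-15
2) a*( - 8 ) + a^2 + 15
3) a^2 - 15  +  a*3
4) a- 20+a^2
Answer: 1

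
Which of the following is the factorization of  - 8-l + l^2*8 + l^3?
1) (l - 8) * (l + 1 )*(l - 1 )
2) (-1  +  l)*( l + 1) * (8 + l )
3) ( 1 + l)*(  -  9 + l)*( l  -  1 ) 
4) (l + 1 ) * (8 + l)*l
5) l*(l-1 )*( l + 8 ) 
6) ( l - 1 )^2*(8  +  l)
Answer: 2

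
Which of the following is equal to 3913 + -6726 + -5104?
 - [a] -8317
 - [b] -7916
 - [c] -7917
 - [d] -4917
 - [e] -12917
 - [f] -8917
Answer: c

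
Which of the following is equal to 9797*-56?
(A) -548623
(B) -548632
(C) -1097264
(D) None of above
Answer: B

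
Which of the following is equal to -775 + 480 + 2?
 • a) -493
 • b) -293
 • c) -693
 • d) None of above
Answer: b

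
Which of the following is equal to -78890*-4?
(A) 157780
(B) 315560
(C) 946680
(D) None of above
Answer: B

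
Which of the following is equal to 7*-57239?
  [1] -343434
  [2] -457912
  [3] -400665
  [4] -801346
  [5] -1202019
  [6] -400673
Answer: 6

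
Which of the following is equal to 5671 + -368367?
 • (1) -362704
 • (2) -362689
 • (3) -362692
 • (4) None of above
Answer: 4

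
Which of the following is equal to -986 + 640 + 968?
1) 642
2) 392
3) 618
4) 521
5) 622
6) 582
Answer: 5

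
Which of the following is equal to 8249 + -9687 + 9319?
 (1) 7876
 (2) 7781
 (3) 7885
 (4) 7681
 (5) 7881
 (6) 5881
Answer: 5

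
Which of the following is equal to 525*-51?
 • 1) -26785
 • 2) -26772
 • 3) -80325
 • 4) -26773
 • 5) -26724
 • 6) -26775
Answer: 6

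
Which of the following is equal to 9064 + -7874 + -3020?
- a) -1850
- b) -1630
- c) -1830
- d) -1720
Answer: c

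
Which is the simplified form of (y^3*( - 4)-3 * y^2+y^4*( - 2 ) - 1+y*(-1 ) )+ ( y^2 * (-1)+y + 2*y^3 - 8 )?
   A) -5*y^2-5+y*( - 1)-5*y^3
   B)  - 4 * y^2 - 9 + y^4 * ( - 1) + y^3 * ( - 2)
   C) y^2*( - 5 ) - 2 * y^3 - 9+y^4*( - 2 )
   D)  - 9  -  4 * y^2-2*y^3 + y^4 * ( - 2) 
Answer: D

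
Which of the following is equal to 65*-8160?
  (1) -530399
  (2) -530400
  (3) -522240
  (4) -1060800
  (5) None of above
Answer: 2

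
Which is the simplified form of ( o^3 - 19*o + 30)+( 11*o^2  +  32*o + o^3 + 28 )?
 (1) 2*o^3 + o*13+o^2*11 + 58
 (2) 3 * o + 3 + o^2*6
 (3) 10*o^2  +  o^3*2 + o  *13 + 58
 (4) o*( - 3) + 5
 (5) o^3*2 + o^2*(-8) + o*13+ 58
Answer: 1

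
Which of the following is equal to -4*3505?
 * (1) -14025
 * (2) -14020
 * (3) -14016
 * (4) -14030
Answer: 2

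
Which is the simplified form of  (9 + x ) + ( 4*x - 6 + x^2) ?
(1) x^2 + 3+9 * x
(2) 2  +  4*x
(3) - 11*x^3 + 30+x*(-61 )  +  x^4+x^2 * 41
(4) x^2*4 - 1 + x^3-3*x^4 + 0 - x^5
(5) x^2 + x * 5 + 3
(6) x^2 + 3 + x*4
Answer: 5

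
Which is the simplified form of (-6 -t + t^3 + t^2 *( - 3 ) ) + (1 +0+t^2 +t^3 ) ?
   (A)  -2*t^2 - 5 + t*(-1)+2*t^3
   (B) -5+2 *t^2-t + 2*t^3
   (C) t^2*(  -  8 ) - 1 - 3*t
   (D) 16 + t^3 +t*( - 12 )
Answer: A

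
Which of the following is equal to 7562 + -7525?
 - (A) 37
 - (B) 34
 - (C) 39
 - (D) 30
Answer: A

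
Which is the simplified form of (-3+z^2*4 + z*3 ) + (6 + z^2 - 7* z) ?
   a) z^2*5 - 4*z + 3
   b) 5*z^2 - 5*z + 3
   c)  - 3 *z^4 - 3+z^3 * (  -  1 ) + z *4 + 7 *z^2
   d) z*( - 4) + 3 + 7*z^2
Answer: a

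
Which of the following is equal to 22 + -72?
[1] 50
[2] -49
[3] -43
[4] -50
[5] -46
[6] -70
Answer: 4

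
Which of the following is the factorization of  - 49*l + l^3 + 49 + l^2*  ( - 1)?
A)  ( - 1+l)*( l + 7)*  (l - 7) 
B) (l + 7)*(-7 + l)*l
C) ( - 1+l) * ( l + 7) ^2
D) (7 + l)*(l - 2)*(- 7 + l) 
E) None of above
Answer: A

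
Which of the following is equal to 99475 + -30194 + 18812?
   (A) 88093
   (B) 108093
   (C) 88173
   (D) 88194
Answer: A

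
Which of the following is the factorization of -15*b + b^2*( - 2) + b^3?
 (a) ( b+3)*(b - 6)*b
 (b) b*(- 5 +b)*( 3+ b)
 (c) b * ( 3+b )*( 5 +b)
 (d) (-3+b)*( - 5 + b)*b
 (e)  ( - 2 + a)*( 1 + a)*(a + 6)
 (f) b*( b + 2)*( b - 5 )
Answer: b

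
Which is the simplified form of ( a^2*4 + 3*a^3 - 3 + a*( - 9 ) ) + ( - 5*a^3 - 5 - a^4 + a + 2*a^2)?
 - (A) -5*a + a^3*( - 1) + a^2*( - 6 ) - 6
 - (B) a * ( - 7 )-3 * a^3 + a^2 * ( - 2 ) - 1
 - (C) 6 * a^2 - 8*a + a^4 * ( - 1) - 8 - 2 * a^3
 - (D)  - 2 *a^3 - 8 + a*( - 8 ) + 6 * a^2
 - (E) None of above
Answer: C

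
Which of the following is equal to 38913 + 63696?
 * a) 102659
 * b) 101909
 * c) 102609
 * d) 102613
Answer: c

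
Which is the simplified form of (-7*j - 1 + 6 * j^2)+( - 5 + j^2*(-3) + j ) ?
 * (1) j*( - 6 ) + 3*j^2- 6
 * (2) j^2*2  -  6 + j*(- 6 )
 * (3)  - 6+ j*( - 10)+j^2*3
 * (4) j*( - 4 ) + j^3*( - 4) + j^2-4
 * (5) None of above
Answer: 1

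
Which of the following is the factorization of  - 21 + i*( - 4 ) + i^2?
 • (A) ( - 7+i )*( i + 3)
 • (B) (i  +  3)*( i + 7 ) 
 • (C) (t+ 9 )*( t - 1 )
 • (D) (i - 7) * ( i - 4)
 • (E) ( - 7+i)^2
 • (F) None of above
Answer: A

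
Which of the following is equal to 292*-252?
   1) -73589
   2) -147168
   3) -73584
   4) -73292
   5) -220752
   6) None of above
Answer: 3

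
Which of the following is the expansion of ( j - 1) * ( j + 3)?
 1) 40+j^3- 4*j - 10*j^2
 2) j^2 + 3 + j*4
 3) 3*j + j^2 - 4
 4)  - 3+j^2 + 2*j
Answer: 4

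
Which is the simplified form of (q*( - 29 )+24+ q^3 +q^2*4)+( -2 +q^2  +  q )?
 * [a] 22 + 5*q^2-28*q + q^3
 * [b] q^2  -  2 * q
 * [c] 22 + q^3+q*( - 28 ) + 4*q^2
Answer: a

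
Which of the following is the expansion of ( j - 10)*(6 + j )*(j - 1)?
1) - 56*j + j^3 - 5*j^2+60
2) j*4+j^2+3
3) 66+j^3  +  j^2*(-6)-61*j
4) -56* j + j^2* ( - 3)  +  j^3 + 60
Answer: 1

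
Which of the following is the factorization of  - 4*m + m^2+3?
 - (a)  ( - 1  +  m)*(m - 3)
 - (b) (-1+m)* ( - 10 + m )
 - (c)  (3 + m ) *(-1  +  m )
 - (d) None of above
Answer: a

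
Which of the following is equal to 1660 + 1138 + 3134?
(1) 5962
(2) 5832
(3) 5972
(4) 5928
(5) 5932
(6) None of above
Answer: 5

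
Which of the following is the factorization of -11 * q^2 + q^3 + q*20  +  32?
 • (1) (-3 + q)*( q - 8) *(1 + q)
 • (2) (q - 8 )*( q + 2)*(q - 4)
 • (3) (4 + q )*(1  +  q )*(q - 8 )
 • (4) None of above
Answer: 4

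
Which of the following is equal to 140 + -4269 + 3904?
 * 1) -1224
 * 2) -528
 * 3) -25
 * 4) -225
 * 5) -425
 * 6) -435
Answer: 4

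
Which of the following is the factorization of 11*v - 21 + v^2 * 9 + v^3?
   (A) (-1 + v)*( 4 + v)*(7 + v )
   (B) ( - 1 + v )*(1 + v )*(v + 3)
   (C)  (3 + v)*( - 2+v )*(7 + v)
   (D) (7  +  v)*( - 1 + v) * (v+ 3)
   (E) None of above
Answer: D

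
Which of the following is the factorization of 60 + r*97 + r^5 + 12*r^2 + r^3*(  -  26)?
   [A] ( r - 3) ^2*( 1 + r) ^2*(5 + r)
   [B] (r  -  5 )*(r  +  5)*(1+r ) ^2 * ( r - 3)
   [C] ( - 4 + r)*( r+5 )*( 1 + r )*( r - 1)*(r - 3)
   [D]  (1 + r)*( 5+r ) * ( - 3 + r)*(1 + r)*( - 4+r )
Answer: D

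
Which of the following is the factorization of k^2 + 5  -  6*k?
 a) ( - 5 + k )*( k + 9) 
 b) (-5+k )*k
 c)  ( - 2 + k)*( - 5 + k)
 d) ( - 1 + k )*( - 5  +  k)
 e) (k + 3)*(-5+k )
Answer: d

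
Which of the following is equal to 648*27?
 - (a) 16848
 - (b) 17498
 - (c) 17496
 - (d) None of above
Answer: c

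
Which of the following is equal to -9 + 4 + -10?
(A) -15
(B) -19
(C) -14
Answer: A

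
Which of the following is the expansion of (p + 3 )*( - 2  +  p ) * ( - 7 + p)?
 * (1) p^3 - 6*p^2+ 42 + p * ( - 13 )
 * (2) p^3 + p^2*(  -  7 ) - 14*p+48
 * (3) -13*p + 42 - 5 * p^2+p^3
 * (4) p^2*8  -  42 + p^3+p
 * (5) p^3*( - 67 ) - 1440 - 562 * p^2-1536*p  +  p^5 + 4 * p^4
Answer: 1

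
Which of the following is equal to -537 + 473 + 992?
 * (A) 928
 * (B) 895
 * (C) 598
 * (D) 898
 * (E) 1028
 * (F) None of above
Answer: A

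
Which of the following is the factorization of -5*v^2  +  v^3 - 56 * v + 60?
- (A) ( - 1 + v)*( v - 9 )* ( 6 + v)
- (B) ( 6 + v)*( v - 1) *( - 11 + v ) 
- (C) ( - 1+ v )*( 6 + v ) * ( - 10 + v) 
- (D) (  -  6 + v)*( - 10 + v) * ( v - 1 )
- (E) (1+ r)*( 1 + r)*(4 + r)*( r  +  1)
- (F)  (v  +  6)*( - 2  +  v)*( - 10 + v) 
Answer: C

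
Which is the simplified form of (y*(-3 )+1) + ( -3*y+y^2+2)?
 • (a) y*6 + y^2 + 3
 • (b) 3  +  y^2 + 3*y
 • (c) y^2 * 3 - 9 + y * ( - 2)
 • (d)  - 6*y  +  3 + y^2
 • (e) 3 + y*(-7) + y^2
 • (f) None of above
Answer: d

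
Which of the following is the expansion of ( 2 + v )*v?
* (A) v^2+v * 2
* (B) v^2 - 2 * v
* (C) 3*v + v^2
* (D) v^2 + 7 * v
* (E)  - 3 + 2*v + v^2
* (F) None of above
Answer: A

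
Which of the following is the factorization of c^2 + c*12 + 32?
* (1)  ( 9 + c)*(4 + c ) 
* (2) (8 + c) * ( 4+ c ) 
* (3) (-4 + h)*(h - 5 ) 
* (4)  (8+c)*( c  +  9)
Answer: 2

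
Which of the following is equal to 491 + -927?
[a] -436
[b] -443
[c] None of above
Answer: a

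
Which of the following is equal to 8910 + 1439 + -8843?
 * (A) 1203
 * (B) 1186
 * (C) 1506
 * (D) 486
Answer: C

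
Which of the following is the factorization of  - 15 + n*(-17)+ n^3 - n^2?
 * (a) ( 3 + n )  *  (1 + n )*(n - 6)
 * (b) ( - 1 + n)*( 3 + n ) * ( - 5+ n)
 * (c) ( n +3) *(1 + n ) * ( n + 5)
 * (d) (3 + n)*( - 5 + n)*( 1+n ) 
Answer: d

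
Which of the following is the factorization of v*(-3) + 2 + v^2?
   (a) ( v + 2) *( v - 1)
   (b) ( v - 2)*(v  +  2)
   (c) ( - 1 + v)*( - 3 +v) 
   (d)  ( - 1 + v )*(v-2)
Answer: d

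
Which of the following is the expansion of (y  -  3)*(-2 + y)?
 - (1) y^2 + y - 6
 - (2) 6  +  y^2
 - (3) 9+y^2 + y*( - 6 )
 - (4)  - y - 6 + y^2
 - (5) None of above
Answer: 5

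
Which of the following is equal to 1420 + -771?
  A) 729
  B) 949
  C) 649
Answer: C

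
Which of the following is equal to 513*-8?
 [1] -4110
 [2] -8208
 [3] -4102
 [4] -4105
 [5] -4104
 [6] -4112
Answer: 5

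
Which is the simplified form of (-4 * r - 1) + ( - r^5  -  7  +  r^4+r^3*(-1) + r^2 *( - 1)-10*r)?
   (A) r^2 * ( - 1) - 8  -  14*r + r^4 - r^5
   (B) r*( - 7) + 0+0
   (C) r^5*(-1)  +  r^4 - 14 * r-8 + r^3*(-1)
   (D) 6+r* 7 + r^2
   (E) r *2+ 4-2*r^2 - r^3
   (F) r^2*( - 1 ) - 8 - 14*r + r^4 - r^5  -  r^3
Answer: F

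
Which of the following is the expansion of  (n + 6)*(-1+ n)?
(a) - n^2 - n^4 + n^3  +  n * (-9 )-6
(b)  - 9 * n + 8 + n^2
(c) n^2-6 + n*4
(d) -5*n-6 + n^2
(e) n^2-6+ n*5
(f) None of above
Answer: e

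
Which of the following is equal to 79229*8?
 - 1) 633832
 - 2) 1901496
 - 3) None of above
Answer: 1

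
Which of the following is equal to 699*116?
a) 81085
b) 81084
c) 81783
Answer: b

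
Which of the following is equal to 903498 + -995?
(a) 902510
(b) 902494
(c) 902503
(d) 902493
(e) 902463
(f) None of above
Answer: c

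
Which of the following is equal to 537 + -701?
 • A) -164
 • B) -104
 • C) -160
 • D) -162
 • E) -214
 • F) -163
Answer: A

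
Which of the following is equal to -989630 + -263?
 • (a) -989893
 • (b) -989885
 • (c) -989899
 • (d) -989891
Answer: a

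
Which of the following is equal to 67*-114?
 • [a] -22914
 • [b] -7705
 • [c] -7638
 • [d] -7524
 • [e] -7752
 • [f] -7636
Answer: c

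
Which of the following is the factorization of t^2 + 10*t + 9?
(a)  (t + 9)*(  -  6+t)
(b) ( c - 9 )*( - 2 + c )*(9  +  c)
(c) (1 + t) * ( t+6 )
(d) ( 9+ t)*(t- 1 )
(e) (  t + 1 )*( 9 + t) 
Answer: e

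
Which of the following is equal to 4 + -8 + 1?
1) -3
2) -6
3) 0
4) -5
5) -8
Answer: 1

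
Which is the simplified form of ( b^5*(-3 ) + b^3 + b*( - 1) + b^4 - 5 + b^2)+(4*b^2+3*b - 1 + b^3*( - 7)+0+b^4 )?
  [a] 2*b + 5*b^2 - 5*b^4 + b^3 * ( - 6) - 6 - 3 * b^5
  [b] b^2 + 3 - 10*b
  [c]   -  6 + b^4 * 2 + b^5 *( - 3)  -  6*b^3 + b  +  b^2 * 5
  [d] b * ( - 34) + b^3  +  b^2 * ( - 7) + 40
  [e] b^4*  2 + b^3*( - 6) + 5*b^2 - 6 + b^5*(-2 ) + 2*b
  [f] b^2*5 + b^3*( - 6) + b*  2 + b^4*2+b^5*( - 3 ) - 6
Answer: f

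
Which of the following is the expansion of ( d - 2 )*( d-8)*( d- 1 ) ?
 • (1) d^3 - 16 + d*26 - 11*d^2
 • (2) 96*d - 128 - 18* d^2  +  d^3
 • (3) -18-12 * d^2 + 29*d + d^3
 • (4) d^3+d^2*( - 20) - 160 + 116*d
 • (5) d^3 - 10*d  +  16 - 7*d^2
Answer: 1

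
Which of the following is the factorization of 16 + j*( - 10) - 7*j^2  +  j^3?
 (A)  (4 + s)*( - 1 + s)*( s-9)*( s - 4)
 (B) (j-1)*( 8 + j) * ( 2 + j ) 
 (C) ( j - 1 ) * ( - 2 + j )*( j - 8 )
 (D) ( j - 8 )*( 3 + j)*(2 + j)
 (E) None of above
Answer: E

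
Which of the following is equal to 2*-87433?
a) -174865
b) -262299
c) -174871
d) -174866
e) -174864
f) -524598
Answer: d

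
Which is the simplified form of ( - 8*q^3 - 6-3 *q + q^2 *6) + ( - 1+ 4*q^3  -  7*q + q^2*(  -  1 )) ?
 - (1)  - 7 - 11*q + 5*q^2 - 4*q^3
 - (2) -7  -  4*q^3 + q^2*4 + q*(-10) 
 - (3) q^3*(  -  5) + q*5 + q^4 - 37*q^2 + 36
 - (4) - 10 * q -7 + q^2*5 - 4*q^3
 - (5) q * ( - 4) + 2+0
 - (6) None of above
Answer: 4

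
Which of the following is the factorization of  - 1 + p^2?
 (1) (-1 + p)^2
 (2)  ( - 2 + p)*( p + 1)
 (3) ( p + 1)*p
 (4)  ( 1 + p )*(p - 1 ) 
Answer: 4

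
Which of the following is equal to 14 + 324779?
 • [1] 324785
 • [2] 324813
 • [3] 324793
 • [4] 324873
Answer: 3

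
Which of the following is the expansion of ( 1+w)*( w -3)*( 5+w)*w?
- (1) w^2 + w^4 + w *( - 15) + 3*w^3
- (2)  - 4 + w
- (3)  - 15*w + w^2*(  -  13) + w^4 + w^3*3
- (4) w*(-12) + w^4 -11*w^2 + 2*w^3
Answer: 3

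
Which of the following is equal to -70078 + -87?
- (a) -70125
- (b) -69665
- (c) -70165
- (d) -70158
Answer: c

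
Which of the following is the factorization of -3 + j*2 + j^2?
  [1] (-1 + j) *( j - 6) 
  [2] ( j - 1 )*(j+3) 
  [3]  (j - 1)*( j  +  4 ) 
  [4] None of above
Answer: 2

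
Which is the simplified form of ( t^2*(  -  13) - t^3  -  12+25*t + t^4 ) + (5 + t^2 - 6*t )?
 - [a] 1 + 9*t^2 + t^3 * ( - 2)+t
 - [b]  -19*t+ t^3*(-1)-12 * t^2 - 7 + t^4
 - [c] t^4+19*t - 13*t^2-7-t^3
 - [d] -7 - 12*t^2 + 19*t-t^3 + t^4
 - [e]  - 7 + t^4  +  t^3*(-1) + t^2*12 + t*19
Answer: d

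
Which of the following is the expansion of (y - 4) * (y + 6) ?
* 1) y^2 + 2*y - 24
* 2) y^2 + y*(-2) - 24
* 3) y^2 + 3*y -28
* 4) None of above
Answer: 1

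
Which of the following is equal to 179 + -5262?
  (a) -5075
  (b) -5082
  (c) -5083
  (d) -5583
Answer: c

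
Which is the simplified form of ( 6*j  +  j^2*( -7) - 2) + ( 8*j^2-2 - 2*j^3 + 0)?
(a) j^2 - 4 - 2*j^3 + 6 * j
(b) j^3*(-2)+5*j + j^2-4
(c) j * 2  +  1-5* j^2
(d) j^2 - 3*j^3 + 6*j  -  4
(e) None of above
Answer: a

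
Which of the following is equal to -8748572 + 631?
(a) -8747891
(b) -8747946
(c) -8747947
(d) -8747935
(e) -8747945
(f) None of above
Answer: f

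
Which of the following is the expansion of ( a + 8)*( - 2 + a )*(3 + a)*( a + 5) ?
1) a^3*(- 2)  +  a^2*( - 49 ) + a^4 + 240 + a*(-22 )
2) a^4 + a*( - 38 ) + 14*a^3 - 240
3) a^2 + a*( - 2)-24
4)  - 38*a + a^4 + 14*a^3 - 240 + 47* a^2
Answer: 4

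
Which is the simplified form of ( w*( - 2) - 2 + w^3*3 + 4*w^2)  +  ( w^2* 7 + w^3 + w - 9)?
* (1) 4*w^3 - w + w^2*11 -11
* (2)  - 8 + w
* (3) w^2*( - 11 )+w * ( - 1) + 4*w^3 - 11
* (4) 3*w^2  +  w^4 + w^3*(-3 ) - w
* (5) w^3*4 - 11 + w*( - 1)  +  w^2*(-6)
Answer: 1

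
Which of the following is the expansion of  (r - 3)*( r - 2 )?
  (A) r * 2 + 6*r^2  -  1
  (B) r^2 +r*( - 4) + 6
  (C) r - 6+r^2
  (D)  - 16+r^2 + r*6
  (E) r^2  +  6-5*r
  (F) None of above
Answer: E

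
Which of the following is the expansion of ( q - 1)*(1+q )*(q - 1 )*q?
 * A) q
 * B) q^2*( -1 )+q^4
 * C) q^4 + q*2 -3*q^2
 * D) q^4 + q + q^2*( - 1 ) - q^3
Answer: D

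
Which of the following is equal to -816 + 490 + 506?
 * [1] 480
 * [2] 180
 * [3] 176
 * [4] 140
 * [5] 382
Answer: 2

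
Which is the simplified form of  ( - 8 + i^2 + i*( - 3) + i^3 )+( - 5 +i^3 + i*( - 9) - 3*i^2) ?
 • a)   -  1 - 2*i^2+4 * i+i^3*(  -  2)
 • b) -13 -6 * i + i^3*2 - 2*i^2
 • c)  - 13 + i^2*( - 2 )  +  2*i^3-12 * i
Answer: c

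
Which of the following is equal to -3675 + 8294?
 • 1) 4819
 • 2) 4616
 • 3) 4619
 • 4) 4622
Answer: 3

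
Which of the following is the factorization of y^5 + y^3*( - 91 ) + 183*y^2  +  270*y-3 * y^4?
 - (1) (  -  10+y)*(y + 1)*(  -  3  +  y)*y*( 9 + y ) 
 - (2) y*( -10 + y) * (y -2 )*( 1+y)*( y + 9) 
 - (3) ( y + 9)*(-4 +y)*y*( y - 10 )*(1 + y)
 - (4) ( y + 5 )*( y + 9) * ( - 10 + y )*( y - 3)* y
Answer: 1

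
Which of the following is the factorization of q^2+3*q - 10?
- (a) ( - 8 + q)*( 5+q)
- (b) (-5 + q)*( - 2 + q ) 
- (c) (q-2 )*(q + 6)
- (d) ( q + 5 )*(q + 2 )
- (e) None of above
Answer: e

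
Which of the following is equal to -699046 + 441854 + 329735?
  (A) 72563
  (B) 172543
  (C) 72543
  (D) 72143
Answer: C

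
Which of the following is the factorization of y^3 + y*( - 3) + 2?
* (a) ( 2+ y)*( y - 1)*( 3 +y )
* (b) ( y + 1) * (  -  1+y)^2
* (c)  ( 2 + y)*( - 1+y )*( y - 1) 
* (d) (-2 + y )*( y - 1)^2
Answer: c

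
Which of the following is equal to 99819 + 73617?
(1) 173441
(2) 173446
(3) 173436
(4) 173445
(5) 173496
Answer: 3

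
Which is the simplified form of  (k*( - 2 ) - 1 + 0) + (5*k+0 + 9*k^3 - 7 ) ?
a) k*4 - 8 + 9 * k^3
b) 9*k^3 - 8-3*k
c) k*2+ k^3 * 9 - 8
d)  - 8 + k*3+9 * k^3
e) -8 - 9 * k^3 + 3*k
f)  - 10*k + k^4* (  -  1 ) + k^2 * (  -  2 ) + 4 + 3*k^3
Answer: d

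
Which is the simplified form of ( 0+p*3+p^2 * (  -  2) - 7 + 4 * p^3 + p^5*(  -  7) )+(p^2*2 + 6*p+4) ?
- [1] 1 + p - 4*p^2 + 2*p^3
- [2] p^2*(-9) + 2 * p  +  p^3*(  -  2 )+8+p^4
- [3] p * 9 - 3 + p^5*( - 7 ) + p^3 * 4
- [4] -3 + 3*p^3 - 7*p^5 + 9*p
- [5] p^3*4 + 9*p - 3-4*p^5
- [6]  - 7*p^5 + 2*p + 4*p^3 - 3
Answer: 3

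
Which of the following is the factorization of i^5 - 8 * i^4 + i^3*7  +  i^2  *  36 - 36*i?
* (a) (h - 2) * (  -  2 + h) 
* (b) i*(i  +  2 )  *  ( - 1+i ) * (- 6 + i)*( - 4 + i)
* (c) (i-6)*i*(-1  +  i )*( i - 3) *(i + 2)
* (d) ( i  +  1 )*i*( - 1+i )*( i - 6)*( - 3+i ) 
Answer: c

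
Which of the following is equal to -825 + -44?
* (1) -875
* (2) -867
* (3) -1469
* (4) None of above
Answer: 4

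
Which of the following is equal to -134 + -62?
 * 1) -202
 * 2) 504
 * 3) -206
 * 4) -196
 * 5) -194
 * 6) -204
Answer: 4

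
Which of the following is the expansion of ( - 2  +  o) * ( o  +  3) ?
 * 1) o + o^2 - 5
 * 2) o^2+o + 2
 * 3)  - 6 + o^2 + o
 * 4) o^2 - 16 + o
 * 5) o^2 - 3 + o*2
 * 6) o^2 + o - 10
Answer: 3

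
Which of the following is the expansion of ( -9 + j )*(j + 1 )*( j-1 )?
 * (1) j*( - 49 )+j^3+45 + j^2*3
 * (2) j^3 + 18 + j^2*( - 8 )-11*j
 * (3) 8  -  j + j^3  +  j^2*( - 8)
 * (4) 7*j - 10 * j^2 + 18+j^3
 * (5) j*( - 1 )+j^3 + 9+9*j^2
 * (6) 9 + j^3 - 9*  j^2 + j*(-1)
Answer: 6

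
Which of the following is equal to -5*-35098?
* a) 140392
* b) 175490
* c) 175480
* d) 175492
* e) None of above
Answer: b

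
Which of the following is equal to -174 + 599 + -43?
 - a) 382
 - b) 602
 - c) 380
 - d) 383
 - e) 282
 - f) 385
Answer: a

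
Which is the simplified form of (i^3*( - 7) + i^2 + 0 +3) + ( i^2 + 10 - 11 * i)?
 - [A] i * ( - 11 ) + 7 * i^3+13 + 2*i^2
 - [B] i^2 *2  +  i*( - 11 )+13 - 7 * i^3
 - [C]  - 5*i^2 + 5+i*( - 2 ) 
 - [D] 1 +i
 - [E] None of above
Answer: B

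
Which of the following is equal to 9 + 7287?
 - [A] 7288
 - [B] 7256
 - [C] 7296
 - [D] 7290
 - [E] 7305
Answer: C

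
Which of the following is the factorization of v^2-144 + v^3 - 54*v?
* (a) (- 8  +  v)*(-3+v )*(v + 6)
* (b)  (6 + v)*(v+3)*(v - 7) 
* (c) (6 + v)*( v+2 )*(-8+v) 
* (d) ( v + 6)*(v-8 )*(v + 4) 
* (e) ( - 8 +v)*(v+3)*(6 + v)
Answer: e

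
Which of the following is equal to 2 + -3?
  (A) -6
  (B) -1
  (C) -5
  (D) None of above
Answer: B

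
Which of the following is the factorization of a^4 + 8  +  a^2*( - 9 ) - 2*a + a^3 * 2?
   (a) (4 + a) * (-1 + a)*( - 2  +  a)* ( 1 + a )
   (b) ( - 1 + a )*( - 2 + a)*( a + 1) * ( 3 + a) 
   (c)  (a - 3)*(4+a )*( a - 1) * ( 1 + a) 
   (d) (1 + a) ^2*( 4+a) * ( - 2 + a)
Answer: a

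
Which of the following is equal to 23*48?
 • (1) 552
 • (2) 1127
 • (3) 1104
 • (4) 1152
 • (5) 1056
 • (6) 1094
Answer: 3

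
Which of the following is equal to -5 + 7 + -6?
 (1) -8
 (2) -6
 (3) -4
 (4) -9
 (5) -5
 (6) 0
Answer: 3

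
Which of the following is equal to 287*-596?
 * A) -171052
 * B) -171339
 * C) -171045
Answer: A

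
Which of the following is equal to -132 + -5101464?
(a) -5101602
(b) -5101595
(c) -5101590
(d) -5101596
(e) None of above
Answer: d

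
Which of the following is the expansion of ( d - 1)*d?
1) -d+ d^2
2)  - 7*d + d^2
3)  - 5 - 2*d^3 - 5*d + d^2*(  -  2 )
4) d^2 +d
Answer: 1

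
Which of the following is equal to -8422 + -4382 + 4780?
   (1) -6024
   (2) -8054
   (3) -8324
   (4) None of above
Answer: 4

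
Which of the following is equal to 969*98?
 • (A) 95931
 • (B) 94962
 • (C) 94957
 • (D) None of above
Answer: B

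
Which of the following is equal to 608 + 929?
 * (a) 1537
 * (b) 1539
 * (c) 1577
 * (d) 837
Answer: a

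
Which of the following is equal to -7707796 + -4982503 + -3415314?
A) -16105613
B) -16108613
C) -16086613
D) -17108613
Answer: A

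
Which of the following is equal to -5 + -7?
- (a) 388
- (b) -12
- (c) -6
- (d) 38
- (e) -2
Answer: b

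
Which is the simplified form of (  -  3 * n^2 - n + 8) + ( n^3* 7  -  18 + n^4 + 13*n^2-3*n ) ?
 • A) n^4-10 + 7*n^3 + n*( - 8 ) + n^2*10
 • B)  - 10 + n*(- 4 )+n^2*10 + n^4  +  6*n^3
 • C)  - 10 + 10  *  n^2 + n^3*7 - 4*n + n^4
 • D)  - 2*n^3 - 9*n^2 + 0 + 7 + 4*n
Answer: C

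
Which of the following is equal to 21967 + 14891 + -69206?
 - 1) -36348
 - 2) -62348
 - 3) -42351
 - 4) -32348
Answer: 4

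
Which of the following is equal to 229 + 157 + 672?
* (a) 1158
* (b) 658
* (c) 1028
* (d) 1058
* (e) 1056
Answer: d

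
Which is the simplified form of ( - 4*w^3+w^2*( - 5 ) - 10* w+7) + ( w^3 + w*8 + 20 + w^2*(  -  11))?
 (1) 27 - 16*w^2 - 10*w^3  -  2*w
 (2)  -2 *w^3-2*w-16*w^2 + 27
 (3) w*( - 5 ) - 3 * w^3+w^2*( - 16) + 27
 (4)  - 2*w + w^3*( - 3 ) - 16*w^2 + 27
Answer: 4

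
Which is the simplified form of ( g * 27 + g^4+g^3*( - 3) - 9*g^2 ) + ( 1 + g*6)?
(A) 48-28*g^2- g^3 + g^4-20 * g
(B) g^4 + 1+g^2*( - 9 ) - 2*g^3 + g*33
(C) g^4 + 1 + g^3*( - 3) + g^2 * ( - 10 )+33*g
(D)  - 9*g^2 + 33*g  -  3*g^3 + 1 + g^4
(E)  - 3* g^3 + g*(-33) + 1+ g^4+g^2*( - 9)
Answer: D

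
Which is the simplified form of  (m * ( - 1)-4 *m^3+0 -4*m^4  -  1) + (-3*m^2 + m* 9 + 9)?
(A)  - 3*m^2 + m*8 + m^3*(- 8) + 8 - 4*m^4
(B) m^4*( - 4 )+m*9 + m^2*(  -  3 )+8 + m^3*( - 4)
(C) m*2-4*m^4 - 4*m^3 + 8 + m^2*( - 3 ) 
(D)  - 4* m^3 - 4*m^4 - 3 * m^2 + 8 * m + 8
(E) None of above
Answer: D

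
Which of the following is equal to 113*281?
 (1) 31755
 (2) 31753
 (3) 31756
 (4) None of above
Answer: 2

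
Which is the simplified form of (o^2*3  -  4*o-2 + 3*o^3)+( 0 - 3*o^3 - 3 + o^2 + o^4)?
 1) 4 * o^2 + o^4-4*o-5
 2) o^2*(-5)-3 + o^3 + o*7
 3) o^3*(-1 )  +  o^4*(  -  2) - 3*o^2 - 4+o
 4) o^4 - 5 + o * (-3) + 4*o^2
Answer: 1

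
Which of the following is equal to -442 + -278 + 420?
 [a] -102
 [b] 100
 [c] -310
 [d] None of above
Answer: d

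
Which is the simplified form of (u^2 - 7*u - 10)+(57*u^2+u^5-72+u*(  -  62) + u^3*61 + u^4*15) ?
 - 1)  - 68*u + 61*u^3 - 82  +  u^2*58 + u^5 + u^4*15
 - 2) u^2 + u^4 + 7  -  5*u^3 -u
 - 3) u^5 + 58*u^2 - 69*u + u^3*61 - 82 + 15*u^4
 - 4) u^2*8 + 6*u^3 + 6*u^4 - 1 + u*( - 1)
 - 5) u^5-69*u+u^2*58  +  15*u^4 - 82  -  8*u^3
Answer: 3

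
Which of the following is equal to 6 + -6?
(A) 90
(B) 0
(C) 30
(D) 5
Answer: B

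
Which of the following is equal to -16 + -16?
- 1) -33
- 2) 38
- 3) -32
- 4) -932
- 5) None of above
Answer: 3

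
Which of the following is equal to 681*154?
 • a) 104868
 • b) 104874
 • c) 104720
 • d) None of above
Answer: b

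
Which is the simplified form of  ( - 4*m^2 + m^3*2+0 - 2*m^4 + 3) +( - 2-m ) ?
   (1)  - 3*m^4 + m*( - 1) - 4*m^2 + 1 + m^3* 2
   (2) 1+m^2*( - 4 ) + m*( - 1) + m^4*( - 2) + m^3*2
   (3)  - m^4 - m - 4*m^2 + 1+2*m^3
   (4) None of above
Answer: 2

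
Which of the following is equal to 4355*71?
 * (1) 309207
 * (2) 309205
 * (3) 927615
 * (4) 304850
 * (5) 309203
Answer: 2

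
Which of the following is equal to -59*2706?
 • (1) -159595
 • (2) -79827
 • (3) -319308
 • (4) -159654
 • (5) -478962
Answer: 4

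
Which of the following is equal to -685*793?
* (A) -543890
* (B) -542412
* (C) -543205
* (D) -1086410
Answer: C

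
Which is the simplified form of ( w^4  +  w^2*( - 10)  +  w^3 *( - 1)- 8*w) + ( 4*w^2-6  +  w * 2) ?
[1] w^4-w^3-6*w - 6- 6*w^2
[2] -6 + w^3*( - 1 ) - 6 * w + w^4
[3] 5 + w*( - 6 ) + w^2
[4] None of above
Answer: 1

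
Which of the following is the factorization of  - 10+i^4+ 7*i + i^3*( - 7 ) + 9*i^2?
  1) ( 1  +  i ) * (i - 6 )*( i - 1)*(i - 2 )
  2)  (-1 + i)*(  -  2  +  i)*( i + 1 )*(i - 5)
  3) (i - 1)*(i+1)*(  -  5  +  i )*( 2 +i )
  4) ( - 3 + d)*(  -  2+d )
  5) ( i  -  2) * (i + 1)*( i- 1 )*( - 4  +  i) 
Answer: 2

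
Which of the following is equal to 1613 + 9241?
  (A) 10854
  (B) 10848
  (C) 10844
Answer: A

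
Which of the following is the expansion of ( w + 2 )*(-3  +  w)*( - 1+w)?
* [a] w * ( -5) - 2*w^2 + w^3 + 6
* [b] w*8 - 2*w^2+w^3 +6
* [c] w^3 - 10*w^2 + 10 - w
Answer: a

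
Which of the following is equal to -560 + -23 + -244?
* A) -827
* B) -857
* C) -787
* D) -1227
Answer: A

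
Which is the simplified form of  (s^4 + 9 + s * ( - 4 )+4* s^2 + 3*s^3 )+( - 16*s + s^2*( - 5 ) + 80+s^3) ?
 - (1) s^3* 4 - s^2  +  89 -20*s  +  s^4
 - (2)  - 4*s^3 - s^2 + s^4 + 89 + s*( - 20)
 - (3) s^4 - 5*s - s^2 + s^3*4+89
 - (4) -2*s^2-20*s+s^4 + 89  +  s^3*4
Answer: 1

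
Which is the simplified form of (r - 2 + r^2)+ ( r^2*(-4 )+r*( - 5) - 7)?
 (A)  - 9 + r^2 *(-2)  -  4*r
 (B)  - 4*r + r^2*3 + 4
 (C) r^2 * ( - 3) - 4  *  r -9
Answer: C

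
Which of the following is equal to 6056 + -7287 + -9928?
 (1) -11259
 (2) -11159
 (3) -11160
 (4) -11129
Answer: 2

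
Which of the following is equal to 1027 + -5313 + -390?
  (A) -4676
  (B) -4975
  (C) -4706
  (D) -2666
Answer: A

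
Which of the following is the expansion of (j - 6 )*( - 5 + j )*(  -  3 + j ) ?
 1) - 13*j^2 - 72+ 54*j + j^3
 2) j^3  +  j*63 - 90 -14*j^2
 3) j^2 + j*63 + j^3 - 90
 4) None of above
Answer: 2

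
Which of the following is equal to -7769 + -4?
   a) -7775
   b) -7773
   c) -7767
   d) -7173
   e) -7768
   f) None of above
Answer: b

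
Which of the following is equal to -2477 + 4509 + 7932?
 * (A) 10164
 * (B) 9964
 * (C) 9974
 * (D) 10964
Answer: B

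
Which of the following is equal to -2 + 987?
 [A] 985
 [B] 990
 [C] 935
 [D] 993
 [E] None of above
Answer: A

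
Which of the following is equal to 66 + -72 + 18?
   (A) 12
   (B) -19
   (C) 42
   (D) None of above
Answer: A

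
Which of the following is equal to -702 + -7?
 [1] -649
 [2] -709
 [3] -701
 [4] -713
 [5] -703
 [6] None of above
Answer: 2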